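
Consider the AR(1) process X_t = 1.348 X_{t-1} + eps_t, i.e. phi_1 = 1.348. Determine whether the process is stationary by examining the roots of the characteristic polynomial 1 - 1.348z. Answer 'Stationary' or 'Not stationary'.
\text{Not stationary}

The AR(p) characteristic polynomial is P(z) = 1 - 1.348z.
Stationarity requires all roots to lie outside the unit circle, i.e. |z| > 1 for every root.
This is linear in z: 1 + (-1.348) z = 0  =>  z = -1/(-1.348) = 0.74184,  |z| = 0.74184.
Moduli of all roots: 0.7418.
All moduli strictly greater than 1? No.
Verdict: Not stationary.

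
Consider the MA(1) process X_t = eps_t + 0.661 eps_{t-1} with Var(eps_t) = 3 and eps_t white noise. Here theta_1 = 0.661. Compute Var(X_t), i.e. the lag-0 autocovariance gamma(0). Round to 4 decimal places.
\gamma(0) = 4.3108

For an MA(q) process X_t = eps_t + sum_i theta_i eps_{t-i} with
Var(eps_t) = sigma^2, the variance is
  gamma(0) = sigma^2 * (1 + sum_i theta_i^2).
  sum_i theta_i^2 = (0.661)^2 = 0.436921.
  gamma(0) = 3 * (1 + 0.436921) = 3 * 1.436921 = 4.310763, which rounds to 4.3108.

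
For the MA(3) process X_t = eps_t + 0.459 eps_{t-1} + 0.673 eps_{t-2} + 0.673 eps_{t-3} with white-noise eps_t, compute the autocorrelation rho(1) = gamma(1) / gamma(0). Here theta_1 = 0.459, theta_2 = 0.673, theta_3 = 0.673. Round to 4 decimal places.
\rho(1) = 0.5768

For an MA(q) process with theta_0 = 1, the autocovariance is
  gamma(k) = sigma^2 * sum_{i=0..q-k} theta_i * theta_{i+k},
and rho(k) = gamma(k) / gamma(0). Sigma^2 cancels.
  numerator   = (1)*(0.459) + (0.459)*(0.673) + (0.673)*(0.673) = 1.220836.
  denominator = (1)^2 + (0.459)^2 + (0.673)^2 + (0.673)^2 = 2.116539.
  rho(1) = 1.220836 / 2.116539 = 0.5768.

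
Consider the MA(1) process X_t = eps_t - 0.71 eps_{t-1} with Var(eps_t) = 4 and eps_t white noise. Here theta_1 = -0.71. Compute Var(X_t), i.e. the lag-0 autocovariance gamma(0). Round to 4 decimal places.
\gamma(0) = 6.0164

For an MA(q) process X_t = eps_t + sum_i theta_i eps_{t-i} with
Var(eps_t) = sigma^2, the variance is
  gamma(0) = sigma^2 * (1 + sum_i theta_i^2).
  sum_i theta_i^2 = (-0.71)^2 = 0.5041.
  gamma(0) = 4 * (1 + 0.5041) = 4 * 1.5041 = 6.0164.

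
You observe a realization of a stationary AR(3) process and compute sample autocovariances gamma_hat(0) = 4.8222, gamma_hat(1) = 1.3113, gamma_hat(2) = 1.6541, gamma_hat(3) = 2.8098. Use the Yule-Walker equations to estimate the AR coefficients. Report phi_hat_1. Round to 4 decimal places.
\hat\phi_{1} = 0.0430

The Yule-Walker equations for an AR(p) process read, in matrix form,
  Gamma_p phi = r_p,   with   (Gamma_p)_{ij} = gamma(|i - j|),
                       (r_p)_i = gamma(i),   i,j = 1..p.
Substitute the sample gammas (Toeplitz matrix and right-hand side of size 3):
  Gamma_p = [[4.8222, 1.3113, 1.6541], [1.3113, 4.8222, 1.3113], [1.6541, 1.3113, 4.8222]]
  r_p     = [1.3113, 1.6541, 2.8098]
Written out (R1..R3):
  (R1) 4.8222 phi_1 + 1.3113 phi_2 + 1.6541 phi_3 = 1.3113
  (R2) 1.3113 phi_1 + 4.8222 phi_2 + 1.3113 phi_3 = 1.6541
  (R3) 1.6541 phi_1 + 1.3113 phi_2 + 4.8222 phi_3 = 2.8098
Gaussian elimination:
  R2 <- R2 - (1.3113/4.8222) R1 = R2 - (0.27193) R1:  4.465618 phi_2 + 0.861501 phi_3 = 1.297518
  R3 <- R3 - (1.6541/4.8222) R1 = R3 - (0.343018) R1:  0.861501 phi_2 + 4.254814 phi_3 = 2.360001
  R3 <- R3 - (0.861501/4.465618) R2 = R3 - (0.192919) R2:  4.088615 phi_3 = 2.109685
Back-substitution:
  phi_hat_3 = 2.109685 / 4.088615 = 0.51599
  phi_hat_2 = (1.297518 - (0.861501)(0.51599)) / 4.465618 = 0.191013
  phi_hat_1 = (1.3113 - (1.3113)(0.191013) - (1.6541)(0.51599)) / 4.8222 = 0.042994
So phi_hat = [0.0430, 0.1910, 0.5160].
Therefore phi_hat_1 = 0.0430.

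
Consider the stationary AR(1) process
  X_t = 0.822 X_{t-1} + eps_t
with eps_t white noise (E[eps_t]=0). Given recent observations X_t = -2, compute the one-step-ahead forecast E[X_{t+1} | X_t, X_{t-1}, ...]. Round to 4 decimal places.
E[X_{t+1} \mid \mathcal F_t] = -1.6440

For an AR(p) model X_t = c + sum_i phi_i X_{t-i} + eps_t, the
one-step-ahead conditional mean is
  E[X_{t+1} | X_t, ...] = c + sum_i phi_i X_{t+1-i}.
Substitute known values:
  E[X_{t+1} | ...] = (0.822) * (-2)
                   = -1.6440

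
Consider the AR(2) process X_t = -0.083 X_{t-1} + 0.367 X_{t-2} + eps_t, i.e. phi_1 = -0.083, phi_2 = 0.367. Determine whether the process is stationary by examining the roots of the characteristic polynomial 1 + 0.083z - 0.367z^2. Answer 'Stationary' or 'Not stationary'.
\text{Stationary}

The AR(p) characteristic polynomial is P(z) = 1 + 0.083z - 0.367z^2.
Stationarity requires all roots to lie outside the unit circle, i.e. |z| > 1 for every root.
Set 1 + (0.083) z + (-0.367) z^2 = 0, i.e. a z^2 + b z + c = 0 with a = -0.367, b = 0.083, c = 1.
Discriminant D = b^2 - 4ac = (0.083)^2 - 4*(-0.367)*1 = 0.006889 - (-1.468) = 1.474889.
D >= 0, so the roots are real: z = (-b +/- sqrt(D)) / (2a) = (-0.083 +/- 1.21445) / (-0.734).
  z_1 = (-0.083 + 1.21445) / (-0.734) = -1.5415,   |z_1| = 1.5415.
  z_2 = (-0.083 - 1.21445) / (-0.734) = 1.7676,   |z_2| = 1.7676.
Moduli of all roots: 1.5415, 1.7676.
All moduli strictly greater than 1? Yes.
Verdict: Stationary.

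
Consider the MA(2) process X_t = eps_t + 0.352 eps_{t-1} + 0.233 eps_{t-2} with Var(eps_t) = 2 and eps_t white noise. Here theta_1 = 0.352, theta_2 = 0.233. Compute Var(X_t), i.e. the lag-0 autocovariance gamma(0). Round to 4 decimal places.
\gamma(0) = 2.3564

For an MA(q) process X_t = eps_t + sum_i theta_i eps_{t-i} with
Var(eps_t) = sigma^2, the variance is
  gamma(0) = sigma^2 * (1 + sum_i theta_i^2).
  sum_i theta_i^2 = (0.352)^2 + (0.233)^2 = 0.123904 + 0.054289 = 0.178193.
  gamma(0) = 2 * (1 + 0.178193) = 2 * 1.178193 = 2.356386, which rounds to 2.3564.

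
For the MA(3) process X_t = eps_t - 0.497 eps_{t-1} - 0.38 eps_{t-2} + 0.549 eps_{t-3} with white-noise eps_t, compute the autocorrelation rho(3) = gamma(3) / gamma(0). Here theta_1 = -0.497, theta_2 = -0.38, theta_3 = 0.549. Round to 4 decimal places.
\rho(3) = 0.3243

For an MA(q) process with theta_0 = 1, the autocovariance is
  gamma(k) = sigma^2 * sum_{i=0..q-k} theta_i * theta_{i+k},
and rho(k) = gamma(k) / gamma(0). Sigma^2 cancels.
  numerator   = (1)*(0.549) = 0.549.
  denominator = (1)^2 + (-0.497)^2 + (-0.38)^2 + (0.549)^2 = 1.69281.
  rho(3) = 0.549 / 1.69281 = 0.3243.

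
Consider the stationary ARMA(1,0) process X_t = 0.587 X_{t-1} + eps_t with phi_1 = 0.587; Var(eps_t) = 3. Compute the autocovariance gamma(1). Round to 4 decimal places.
\gamma(1) = 2.6868

Multiply the model equation by X_{t-k} and take expectations. With theta_0 = psi_0 = 1 and psi_j the MA(infinity) weights, this gives
  gamma(k) - sum_i phi_i gamma(k-i) = c_k,
  c_k = sigma^2 * sum_{j=k..q} theta_j psi_{j-k}   (c_k = 0 for k > q),
using gamma(-m) = gamma(m).
Pure AR (q = 0): c_0 = sigma^2 = 3, c_k = 0 for k >= 1.
Equations for k = 0 and k = 1 (AR order 1):
  gamma(0) = phi_1 gamma(1) + c_0
  gamma(1) = phi_1 gamma(0) + c_1
Substituting the second into the first: gamma(0) (1 - phi_1^2) = c_0 + phi_1 c_1, so
  gamma(0) = c_0 / (1 - phi_1^2) = 3 / (1 - (0.587)^2) = 3 / 0.655431 = 4.577141.
  gamma(1) = phi_1 gamma(0) = (0.587)(4.577141) = 2.686782.
Therefore gamma(1) = 2.6868 (to 4 decimal places).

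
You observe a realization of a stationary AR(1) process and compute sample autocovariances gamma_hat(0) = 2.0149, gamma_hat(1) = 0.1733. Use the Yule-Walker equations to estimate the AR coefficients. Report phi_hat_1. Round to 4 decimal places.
\hat\phi_{1} = 0.0860

The Yule-Walker equations for an AR(p) process read, in matrix form,
  Gamma_p phi = r_p,   with   (Gamma_p)_{ij} = gamma(|i - j|),
                       (r_p)_i = gamma(i),   i,j = 1..p.
Substitute the sample gammas (Toeplitz matrix and right-hand side of size 1):
  Gamma_p = [[2.0149]]
  r_p     = [0.1733]
With p = 1 this is the single equation gamma(0) phi_1 = gamma(1):
  phi_hat_1 = gamma(1) / gamma(0) = 0.1733 / 2.0149 = 0.0860.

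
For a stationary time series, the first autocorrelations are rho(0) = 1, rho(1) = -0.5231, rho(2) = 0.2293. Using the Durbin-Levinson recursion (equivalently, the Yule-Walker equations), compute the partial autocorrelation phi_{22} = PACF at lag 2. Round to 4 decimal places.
\phi_{22} = -0.0610

The PACF at lag k is phi_{kk}, the last component of the solution
to the Yule-Walker system G_k phi = r_k where
  (G_k)_{ij} = rho(|i - j|), (r_k)_i = rho(i), i,j = 1..k.
Equivalently, Durbin-Levinson gives phi_{kk} iteratively:
  phi_{11} = rho(1)
  phi_{kk} = [rho(k) - sum_{j=1..k-1} phi_{k-1,j} rho(k-j)]
            / [1 - sum_{j=1..k-1} phi_{k-1,j} rho(j)],
  phi_{k,j} = phi_{k-1,j} - phi_{kk} phi_{k-1,k-j},  j = 1..k-1.
Step k = 1:
  phi_11 = rho(1) = -0.5231.
Step k = 2:
  phi_22 = [rho(2) - phi_11 rho(1)] / [1 - phi_11 rho(1)] = [0.2293 - (-0.5231)(-0.5231)] / [1 - (-0.5231)(-0.5231)]
         = -0.04433361 / 0.72636639 = -0.061.
Therefore phi_{22} = -0.0610.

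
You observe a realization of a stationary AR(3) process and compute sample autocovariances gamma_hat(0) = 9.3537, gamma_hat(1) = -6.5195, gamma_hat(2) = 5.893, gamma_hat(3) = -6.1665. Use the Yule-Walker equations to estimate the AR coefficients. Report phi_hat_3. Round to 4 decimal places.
\hat\phi_{3} = -0.3120

The Yule-Walker equations for an AR(p) process read, in matrix form,
  Gamma_p phi = r_p,   with   (Gamma_p)_{ij} = gamma(|i - j|),
                       (r_p)_i = gamma(i),   i,j = 1..p.
Substitute the sample gammas (Toeplitz matrix and right-hand side of size 3):
  Gamma_p = [[9.3537, -6.5195, 5.893], [-6.5195, 9.3537, -6.5195], [5.893, -6.5195, 9.3537]]
  r_p     = [-6.5195, 5.893, -6.1665]
Written out (R1..R3):
  (R1) 9.3537 phi_1 - 6.5195 phi_2 + 5.893 phi_3 = -6.5195
  (R2) -6.5195 phi_1 + 9.3537 phi_2 - 6.5195 phi_3 = 5.893
  (R3) 5.893 phi_1 - 6.5195 phi_2 + 9.3537 phi_3 = -6.1665
Gaussian elimination:
  R2 <- R2 - (-6.5195/9.3537) R1 = R2 - (-0.696997) R1:  4.809629 phi_2 - 2.412097 phi_3 = 1.348929
  R3 <- R3 - (5.893/9.3537) R1 = R3 - (0.630018) R1:  -2.412097 phi_2 + 5.641004 phi_3 = -2.059097
  R3 <- R3 - (-2.412097/4.809629) R2 = R3 - (-0.501514) R2:  4.431302 phi_3 = -1.38259
Back-substitution:
  phi_hat_3 = -1.38259 / 4.431302 = -0.312005
  phi_hat_2 = (1.348929 - (-2.412097)(-0.312005)) / 4.809629 = 0.123989
  phi_hat_1 = (-6.5195 - (-6.5195)(0.123989) - (5.893)(-0.312005)) / 9.3537 = -0.414008
So phi_hat = [-0.4140, 0.1240, -0.3120].
Therefore phi_hat_3 = -0.3120.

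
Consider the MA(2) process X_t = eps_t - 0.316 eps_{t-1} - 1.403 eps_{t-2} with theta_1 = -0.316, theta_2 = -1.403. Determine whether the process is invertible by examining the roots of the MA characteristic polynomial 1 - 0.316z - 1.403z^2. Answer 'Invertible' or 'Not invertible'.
\text{Not invertible}

The MA(q) characteristic polynomial is P(z) = 1 - 0.316z - 1.403z^2.
Invertibility requires all roots to lie outside the unit circle, i.e. |z| > 1 for every root.
Set 1 + (-0.316) z + (-1.403) z^2 = 0, i.e. a z^2 + b z + c = 0 with a = -1.403, b = -0.316, c = 1.
Discriminant D = b^2 - 4ac = (-0.316)^2 - 4*(-1.403)*1 = 0.099856 - (-5.612) = 5.711856.
D >= 0, so the roots are real: z = (-b +/- sqrt(D)) / (2a) = (0.316 +/- 2.389949) / (-2.806).
  z_1 = (0.316 + 2.389949) / (-2.806) = -0.9643,   |z_1| = 0.9643.
  z_2 = (0.316 - 2.389949) / (-2.806) = 0.7391,   |z_2| = 0.7391.
Moduli of all roots: 0.9643, 0.7391.
All moduli strictly greater than 1? No.
Verdict: Not invertible.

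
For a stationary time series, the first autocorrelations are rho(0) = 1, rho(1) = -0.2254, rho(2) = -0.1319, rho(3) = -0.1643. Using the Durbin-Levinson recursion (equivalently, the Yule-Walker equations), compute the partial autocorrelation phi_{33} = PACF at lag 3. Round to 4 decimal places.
\phi_{33} = -0.2660

The PACF at lag k is phi_{kk}, the last component of the solution
to the Yule-Walker system G_k phi = r_k where
  (G_k)_{ij} = rho(|i - j|), (r_k)_i = rho(i), i,j = 1..k.
Equivalently, Durbin-Levinson gives phi_{kk} iteratively:
  phi_{11} = rho(1)
  phi_{kk} = [rho(k) - sum_{j=1..k-1} phi_{k-1,j} rho(k-j)]
            / [1 - sum_{j=1..k-1} phi_{k-1,j} rho(j)],
  phi_{k,j} = phi_{k-1,j} - phi_{kk} phi_{k-1,k-j},  j = 1..k-1.
Step k = 1:
  phi_11 = rho(1) = -0.2254.
Step k = 2:
  phi_22 = [rho(2) - phi_11 rho(1)] / [1 - phi_11 rho(1)] = [-0.1319 - (-0.2254)(-0.2254)] / [1 - (-0.2254)(-0.2254)]
         = -0.18270516 / 0.94919484 = -0.192484.
  Update: phi_21 = phi_11 - phi_22 phi_11 = -0.2254 - (-0.192484)(-0.2254) = -0.268786.
Step k = 3:
  phi_33 = [rho(3) - phi_21 rho(2) - phi_22 rho(1)] / [1 - phi_21 rho(1) - phi_22 rho(2)]
    numerator   = -0.1643 - (-0.268786)(-0.1319) - (-0.192484)(-0.2254) = -0.24313884
    denominator = 1 - (-0.268786)(-0.2254) - (-0.192484)(-0.1319) = 0.91402695
  phi_33 = -0.24313884 / 0.91402695 = -0.266.
Therefore phi_{33} = -0.2660.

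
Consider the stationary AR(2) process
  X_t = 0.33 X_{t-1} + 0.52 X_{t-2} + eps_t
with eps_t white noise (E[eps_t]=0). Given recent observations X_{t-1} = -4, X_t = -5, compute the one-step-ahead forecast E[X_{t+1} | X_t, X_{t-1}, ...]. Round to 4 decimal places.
E[X_{t+1} \mid \mathcal F_t] = -3.7300

For an AR(p) model X_t = c + sum_i phi_i X_{t-i} + eps_t, the
one-step-ahead conditional mean is
  E[X_{t+1} | X_t, ...] = c + sum_i phi_i X_{t+1-i}.
Substitute known values:
  E[X_{t+1} | ...] = (0.33) * (-5) + (0.52) * (-4)
                   = -3.7300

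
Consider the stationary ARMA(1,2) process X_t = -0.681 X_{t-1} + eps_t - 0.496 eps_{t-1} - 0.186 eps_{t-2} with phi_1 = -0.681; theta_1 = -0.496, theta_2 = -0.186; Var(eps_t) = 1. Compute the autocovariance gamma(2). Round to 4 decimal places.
\gamma(2) = 1.4366

Multiply the model equation by X_{t-k} and take expectations. With theta_0 = psi_0 = 1 and psi_j the MA(infinity) weights, this gives
  gamma(k) - sum_i phi_i gamma(k-i) = c_k,
  c_k = sigma^2 * sum_{j=k..q} theta_j psi_{j-k}   (c_k = 0 for k > q),
using gamma(-m) = gamma(m).
psi-weights needed (psi_j = theta_j + sum_i phi_i psi_{j-i}):
  psi_1 = theta_1 + phi_1 = -0.496 + (-0.681) = -1.177
  psi_2 = theta_2 + phi_1 psi_1 = -0.186 + (-0.681)(-1.177) = 0.615537
Right-hand sides:
  c_0 = sigma^2 (1 + theta_1 psi_1 + theta_2 psi_2) = 1 * (1 + (-0.496)(-1.177) + (-0.186)(0.615537)) = 1 * 1.469302 = 1.469302
  c_1 = sigma^2 (theta_1 + theta_2 psi_1) = 1 * (-0.496 + (-0.186)(-1.177)) = -0.277078
  c_2 = sigma^2 theta_2 = 1 * (-0.186) = -0.186
Equations for k = 0 and k = 1 (AR order 1):
  gamma(0) = phi_1 gamma(1) + c_0
  gamma(1) = phi_1 gamma(0) + c_1
Substituting the second into the first: gamma(0) (1 - phi_1^2) = c_0 + phi_1 c_1, so
  gamma(0) = (c_0 + phi_1 c_1) / (1 - phi_1^2) = (1.469302 + (-0.681)(-0.277078)) / (1 - (-0.681)^2) = 1.657992 / 0.536239 = 3.09189.
  gamma(1) = phi_1 gamma(0) + c_1 = (-0.681)(3.09189) + (-0.277078) = -2.382655.
For k = 2: gamma(2) = phi_1 gamma(1) + c_2
  = (-0.681)(-2.382655) + (-0.186) = 1.436588.
Therefore gamma(2) = 1.4366 (to 4 decimal places).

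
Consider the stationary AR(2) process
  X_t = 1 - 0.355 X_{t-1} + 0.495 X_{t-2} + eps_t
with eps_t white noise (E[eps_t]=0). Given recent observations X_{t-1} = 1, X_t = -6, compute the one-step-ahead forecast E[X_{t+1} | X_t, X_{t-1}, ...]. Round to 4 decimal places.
E[X_{t+1} \mid \mathcal F_t] = 3.6250

For an AR(p) model X_t = c + sum_i phi_i X_{t-i} + eps_t, the
one-step-ahead conditional mean is
  E[X_{t+1} | X_t, ...] = c + sum_i phi_i X_{t+1-i}.
Substitute known values:
  E[X_{t+1} | ...] = 1 + (-0.355) * (-6) + (0.495) * (1)
                   = 3.6250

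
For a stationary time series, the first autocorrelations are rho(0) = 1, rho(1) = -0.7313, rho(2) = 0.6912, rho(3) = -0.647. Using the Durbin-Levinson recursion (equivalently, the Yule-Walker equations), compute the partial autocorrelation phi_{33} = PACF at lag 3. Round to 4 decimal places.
\phi_{33} = -0.1590

The PACF at lag k is phi_{kk}, the last component of the solution
to the Yule-Walker system G_k phi = r_k where
  (G_k)_{ij} = rho(|i - j|), (r_k)_i = rho(i), i,j = 1..k.
Equivalently, Durbin-Levinson gives phi_{kk} iteratively:
  phi_{11} = rho(1)
  phi_{kk} = [rho(k) - sum_{j=1..k-1} phi_{k-1,j} rho(k-j)]
            / [1 - sum_{j=1..k-1} phi_{k-1,j} rho(j)],
  phi_{k,j} = phi_{k-1,j} - phi_{kk} phi_{k-1,k-j},  j = 1..k-1.
Step k = 1:
  phi_11 = rho(1) = -0.7313.
Step k = 2:
  phi_22 = [rho(2) - phi_11 rho(1)] / [1 - phi_11 rho(1)] = [0.6912 - (-0.7313)(-0.7313)] / [1 - (-0.7313)(-0.7313)]
         = 0.15640031 / 0.46520031 = 0.3362.
  Update: phi_21 = phi_11 - phi_22 phi_11 = -0.7313 - (0.3362)(-0.7313) = -0.485437.
Step k = 3:
  phi_33 = [rho(3) - phi_21 rho(2) - phi_22 rho(1)] / [1 - phi_21 rho(1) - phi_22 rho(2)]
    numerator   = -0.647 - (-0.485437)(0.6912) - (0.3362)(-0.7313) = -0.06560294
    denominator = 1 - (-0.485437)(-0.7313) - (0.3362)(0.6912) = 0.41261854
  phi_33 = -0.06560294 / 0.41261854 = -0.159.
Therefore phi_{33} = -0.1590.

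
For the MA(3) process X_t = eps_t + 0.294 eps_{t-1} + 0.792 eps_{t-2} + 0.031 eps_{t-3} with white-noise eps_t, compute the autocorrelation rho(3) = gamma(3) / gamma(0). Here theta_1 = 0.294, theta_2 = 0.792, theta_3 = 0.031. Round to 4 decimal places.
\rho(3) = 0.0181

For an MA(q) process with theta_0 = 1, the autocovariance is
  gamma(k) = sigma^2 * sum_{i=0..q-k} theta_i * theta_{i+k},
and rho(k) = gamma(k) / gamma(0). Sigma^2 cancels.
  numerator   = (1)*(0.031) = 0.031.
  denominator = (1)^2 + (0.294)^2 + (0.792)^2 + (0.031)^2 = 1.714661.
  rho(3) = 0.031 / 1.714661 = 0.0181.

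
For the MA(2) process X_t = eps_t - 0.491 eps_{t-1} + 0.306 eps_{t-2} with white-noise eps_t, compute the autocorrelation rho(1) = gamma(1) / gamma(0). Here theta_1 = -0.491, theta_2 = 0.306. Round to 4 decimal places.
\rho(1) = -0.4804

For an MA(q) process with theta_0 = 1, the autocovariance is
  gamma(k) = sigma^2 * sum_{i=0..q-k} theta_i * theta_{i+k},
and rho(k) = gamma(k) / gamma(0). Sigma^2 cancels.
  numerator   = (1)*(-0.491) + (-0.491)*(0.306) = -0.641246.
  denominator = (1)^2 + (-0.491)^2 + (0.306)^2 = 1.334717.
  rho(1) = -0.641246 / 1.334717 = -0.4804.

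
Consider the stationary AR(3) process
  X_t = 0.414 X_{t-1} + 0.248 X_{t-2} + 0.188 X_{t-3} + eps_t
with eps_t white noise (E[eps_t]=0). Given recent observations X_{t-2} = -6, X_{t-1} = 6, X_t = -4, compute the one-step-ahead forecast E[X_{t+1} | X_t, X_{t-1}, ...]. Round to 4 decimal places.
E[X_{t+1} \mid \mathcal F_t] = -1.2960

For an AR(p) model X_t = c + sum_i phi_i X_{t-i} + eps_t, the
one-step-ahead conditional mean is
  E[X_{t+1} | X_t, ...] = c + sum_i phi_i X_{t+1-i}.
Substitute known values:
  E[X_{t+1} | ...] = (0.414) * (-4) + (0.248) * (6) + (0.188) * (-6)
                   = -1.2960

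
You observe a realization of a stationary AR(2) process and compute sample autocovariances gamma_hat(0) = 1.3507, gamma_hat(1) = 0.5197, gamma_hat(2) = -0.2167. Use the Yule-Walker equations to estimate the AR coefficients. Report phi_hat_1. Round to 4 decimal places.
\hat\phi_{1} = 0.5241

The Yule-Walker equations for an AR(p) process read, in matrix form,
  Gamma_p phi = r_p,   with   (Gamma_p)_{ij} = gamma(|i - j|),
                       (r_p)_i = gamma(i),   i,j = 1..p.
Substitute the sample gammas (Toeplitz matrix and right-hand side of size 2):
  Gamma_p = [[1.3507, 0.5197], [0.5197, 1.3507]]
  r_p     = [0.5197, -0.2167]
Written out:
  1.3507 phi_1 + 0.5197 phi_2 = 0.5197
  0.5197 phi_1 + 1.3507 phi_2 = -0.2167
Solve by Cramer's rule:
  det = gamma(0)^2 - gamma(1)^2 = (1.3507)^2 - (0.5197)^2 = 1.82439049 - 0.27008809 = 1.5543024
  phi_hat_1 = [gamma(1) gamma(0) - gamma(1) gamma(2)] / det = [(0.5197)(1.3507) - (0.5197)(-0.2167)] / 1.5543024 = 0.81457778 / 1.5543024 = 0.5241
  phi_hat_2 = [gamma(0) gamma(2) - gamma(1)^2] / det = [(1.3507)(-0.2167) - (0.5197)^2] / 1.5543024 = -0.56278478 / 1.5543024 = -0.3621
So phi_hat = [0.5241, -0.3621].
Therefore phi_hat_1 = 0.5241.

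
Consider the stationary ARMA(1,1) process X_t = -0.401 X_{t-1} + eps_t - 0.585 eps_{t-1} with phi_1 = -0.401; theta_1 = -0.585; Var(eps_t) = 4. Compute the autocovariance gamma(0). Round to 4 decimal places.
\gamma(0) = 8.6339

Multiply the model equation by X_{t-k} and take expectations. With theta_0 = psi_0 = 1 and psi_j the MA(infinity) weights, this gives
  gamma(k) - sum_i phi_i gamma(k-i) = c_k,
  c_k = sigma^2 * sum_{j=k..q} theta_j psi_{j-k}   (c_k = 0 for k > q),
using gamma(-m) = gamma(m).
psi-weights needed (psi_j = theta_j + sum_i phi_i psi_{j-i}):
  psi_1 = theta_1 + phi_1 = -0.585 + (-0.401) = -0.986
Right-hand sides:
  c_0 = sigma^2 (1 + theta_1 psi_1) = 4 * (1 + (-0.585)(-0.986)) = 4 * 1.57681 = 6.30724
  c_1 = sigma^2 theta_1 = 4 * (-0.585) = -2.34
  c_2 = 0
Equations for k = 0 and k = 1 (AR order 1):
  gamma(0) = phi_1 gamma(1) + c_0
  gamma(1) = phi_1 gamma(0) + c_1
Substituting the second into the first: gamma(0) (1 - phi_1^2) = c_0 + phi_1 c_1, so
  gamma(0) = (c_0 + phi_1 c_1) / (1 - phi_1^2) = (6.30724 + (-0.401)(-2.34)) / (1 - (-0.401)^2) = 7.24558 / 0.839199 = 8.633924.
Therefore gamma(0) = 8.6339 (to 4 decimal places).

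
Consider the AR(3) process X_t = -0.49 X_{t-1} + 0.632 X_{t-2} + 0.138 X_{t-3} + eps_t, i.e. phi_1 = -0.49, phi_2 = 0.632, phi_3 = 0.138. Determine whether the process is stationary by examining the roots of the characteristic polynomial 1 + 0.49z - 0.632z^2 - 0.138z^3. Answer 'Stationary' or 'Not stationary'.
\text{Stationary}

The AR(p) characteristic polynomial is P(z) = 1 + 0.49z - 0.632z^2 - 0.138z^3.
Stationarity requires all roots to lie outside the unit circle, i.e. |z| > 1 for every root.
Degree 3: look for a simple real root z0 first, then factor out (1 - z/z0) and solve the remaining quadratic.
Testing z0 = -5: P(-5) = 1 + (0.49)(-5) + (-0.632)(-5)^2 + (-0.138)(-5)^3
  = 1 + (-2.45) + (-15.8) + (17.25) = 0.  So z_0 = -5 is a root, |z_0| = 5.
Divide out the factor (1 + 0.2 z) = (1 - z/z0) (since 1/z0 = -0.2):
  P(z) = (1 + 0.2 z)(1 + (0.29) z + (-0.69) z^2)
  [check: z-coef 0.29 - (-0.2) = 0.49; z^2-coef -0.69 - (-0.2)(0.29) = -0.632; z^3-coef -(-0.2)(-0.69) = -0.138.]
Remaining roots from the quadratic factor 1 + (0.29) z + (-0.69) z^2:
  Set 1 + (0.29) z + (-0.69) z^2 = 0, i.e. a z^2 + b z + c = 0 with a = -0.69, b = 0.29, c = 1.
  Discriminant D = b^2 - 4ac = (0.29)^2 - 4*(-0.69)*1 = 0.0841 - (-2.76) = 2.8441.
  D >= 0, so the roots are real: z = (-b +/- sqrt(D)) / (2a) = (-0.29 +/- 1.686446) / (-1.38).
    z_1 = (-0.29 + 1.686446) / (-1.38) = -1.0119,   |z_1| = 1.0119.
    z_2 = (-0.29 - 1.686446) / (-1.38) = 1.4322,   |z_2| = 1.4322.
Moduli of all roots: 5.0000, 1.0119, 1.4322.
All moduli strictly greater than 1? Yes.
Verdict: Stationary.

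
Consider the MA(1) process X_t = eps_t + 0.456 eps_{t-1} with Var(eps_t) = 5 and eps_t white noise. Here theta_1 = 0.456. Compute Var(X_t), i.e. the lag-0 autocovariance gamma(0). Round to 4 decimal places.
\gamma(0) = 6.0397

For an MA(q) process X_t = eps_t + sum_i theta_i eps_{t-i} with
Var(eps_t) = sigma^2, the variance is
  gamma(0) = sigma^2 * (1 + sum_i theta_i^2).
  sum_i theta_i^2 = (0.456)^2 = 0.207936.
  gamma(0) = 5 * (1 + 0.207936) = 5 * 1.207936 = 6.03968, which rounds to 6.0397.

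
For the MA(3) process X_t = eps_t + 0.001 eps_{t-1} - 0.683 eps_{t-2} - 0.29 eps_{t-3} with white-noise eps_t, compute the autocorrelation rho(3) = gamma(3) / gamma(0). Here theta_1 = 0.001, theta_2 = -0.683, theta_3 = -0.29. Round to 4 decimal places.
\rho(3) = -0.1870

For an MA(q) process with theta_0 = 1, the autocovariance is
  gamma(k) = sigma^2 * sum_{i=0..q-k} theta_i * theta_{i+k},
and rho(k) = gamma(k) / gamma(0). Sigma^2 cancels.
  numerator   = (1)*(-0.29) = -0.29.
  denominator = (1)^2 + (0.001)^2 + (-0.683)^2 + (-0.29)^2 = 1.55059.
  rho(3) = -0.29 / 1.55059 = -0.1870.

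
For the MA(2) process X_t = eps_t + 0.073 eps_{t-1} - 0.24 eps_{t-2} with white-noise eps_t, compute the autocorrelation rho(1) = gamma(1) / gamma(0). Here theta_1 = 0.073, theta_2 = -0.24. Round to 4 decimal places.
\rho(1) = 0.0522

For an MA(q) process with theta_0 = 1, the autocovariance is
  gamma(k) = sigma^2 * sum_{i=0..q-k} theta_i * theta_{i+k},
and rho(k) = gamma(k) / gamma(0). Sigma^2 cancels.
  numerator   = (1)*(0.073) + (0.073)*(-0.24) = 0.05548.
  denominator = (1)^2 + (0.073)^2 + (-0.24)^2 = 1.062929.
  rho(1) = 0.05548 / 1.062929 = 0.0522.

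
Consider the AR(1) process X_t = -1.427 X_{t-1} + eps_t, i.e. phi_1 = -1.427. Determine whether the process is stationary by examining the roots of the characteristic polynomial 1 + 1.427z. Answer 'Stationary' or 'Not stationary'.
\text{Not stationary}

The AR(p) characteristic polynomial is P(z) = 1 + 1.427z.
Stationarity requires all roots to lie outside the unit circle, i.e. |z| > 1 for every root.
This is linear in z: 1 + (1.427) z = 0  =>  z = -1/(1.427) = -0.700771,  |z| = 0.700771.
Moduli of all roots: 0.7008.
All moduli strictly greater than 1? No.
Verdict: Not stationary.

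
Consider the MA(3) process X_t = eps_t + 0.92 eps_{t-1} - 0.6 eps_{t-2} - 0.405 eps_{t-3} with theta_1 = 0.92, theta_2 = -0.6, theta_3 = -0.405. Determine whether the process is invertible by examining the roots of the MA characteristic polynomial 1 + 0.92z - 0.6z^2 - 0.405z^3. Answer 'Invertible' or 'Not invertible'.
\text{Not invertible}

The MA(q) characteristic polynomial is P(z) = 1 + 0.92z - 0.6z^2 - 0.405z^3.
Invertibility requires all roots to lie outside the unit circle, i.e. |z| > 1 for every root.
Degree 3: look for a simple real root z0 first, then factor out (1 - z/z0) and solve the remaining quadratic.
Testing z0 = -2: P(-2) = 1 + (0.92)(-2) + (-0.6)(-2)^2 + (-0.405)(-2)^3
  = 1 + (-1.84) + (-2.4) + (3.24) = 0.  So z_0 = -2 is a root, |z_0| = 2.
Divide out the factor (1 + 0.5 z) = (1 - z/z0) (since 1/z0 = -0.5):
  P(z) = (1 + 0.5 z)(1 + (0.42) z + (-0.81) z^2)
  [check: z-coef 0.42 - (-0.5) = 0.92; z^2-coef -0.81 - (-0.5)(0.42) = -0.6; z^3-coef -(-0.5)(-0.81) = -0.405.]
Remaining roots from the quadratic factor 1 + (0.42) z + (-0.81) z^2:
  Set 1 + (0.42) z + (-0.81) z^2 = 0, i.e. a z^2 + b z + c = 0 with a = -0.81, b = 0.42, c = 1.
  Discriminant D = b^2 - 4ac = (0.42)^2 - 4*(-0.81)*1 = 0.1764 - (-3.24) = 3.4164.
  D >= 0, so the roots are real: z = (-b +/- sqrt(D)) / (2a) = (-0.42 +/- 1.848351) / (-1.62).
    z_1 = (-0.42 + 1.848351) / (-1.62) = -0.8817,   |z_1| = 0.8817.
    z_2 = (-0.42 - 1.848351) / (-1.62) = 1.4002,   |z_2| = 1.4002.
Moduli of all roots: 2.0000, 0.8817, 1.4002.
All moduli strictly greater than 1? No.
Verdict: Not invertible.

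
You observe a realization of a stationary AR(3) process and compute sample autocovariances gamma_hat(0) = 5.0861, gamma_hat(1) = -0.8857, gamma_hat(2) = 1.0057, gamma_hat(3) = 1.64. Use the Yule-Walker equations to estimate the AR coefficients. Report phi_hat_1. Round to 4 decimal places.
\hat\phi_{1} = -0.2140

The Yule-Walker equations for an AR(p) process read, in matrix form,
  Gamma_p phi = r_p,   with   (Gamma_p)_{ij} = gamma(|i - j|),
                       (r_p)_i = gamma(i),   i,j = 1..p.
Substitute the sample gammas (Toeplitz matrix and right-hand side of size 3):
  Gamma_p = [[5.0861, -0.8857, 1.0057], [-0.8857, 5.0861, -0.8857], [1.0057, -0.8857, 5.0861]]
  r_p     = [-0.8857, 1.0057, 1.64]
Written out (R1..R3):
  (R1) 5.0861 phi_1 - 0.8857 phi_2 + 1.0057 phi_3 = -0.8857
  (R2) -0.8857 phi_1 + 5.0861 phi_2 - 0.8857 phi_3 = 1.0057
  (R3) 1.0057 phi_1 - 0.8857 phi_2 + 5.0861 phi_3 = 1.64
Gaussian elimination:
  R2 <- R2 - (-0.8857/5.0861) R1 = R2 - (-0.174141) R1:  4.931863 phi_2 - 0.710566 phi_3 = 0.851463
  R3 <- R3 - (1.0057/5.0861) R1 = R3 - (0.197735) R1:  -0.710566 phi_2 + 4.887238 phi_3 = 1.815134
  R3 <- R3 - (-0.710566/4.931863) R2 = R3 - (-0.144077) R2:  4.784862 phi_3 = 1.93781
Back-substitution:
  phi_hat_3 = 1.93781 / 4.784862 = 0.404988
  phi_hat_2 = (0.851463 - (-0.710566)(0.404988)) / 4.931863 = 0.230995
  phi_hat_1 = (-0.8857 - (-0.8857)(0.230995) - (1.0057)(0.404988)) / 5.0861 = -0.213996
So phi_hat = [-0.2140, 0.2310, 0.4050].
Therefore phi_hat_1 = -0.2140.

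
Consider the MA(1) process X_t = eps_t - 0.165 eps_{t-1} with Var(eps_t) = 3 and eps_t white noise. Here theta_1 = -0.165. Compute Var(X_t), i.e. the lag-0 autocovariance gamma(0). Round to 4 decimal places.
\gamma(0) = 3.0817

For an MA(q) process X_t = eps_t + sum_i theta_i eps_{t-i} with
Var(eps_t) = sigma^2, the variance is
  gamma(0) = sigma^2 * (1 + sum_i theta_i^2).
  sum_i theta_i^2 = (-0.165)^2 = 0.027225.
  gamma(0) = 3 * (1 + 0.027225) = 3 * 1.027225 = 3.081675, which rounds to 3.0817.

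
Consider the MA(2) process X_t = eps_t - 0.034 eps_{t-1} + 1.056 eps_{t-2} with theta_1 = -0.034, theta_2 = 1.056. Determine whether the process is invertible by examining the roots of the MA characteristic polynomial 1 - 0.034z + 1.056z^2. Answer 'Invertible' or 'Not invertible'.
\text{Not invertible}

The MA(q) characteristic polynomial is P(z) = 1 - 0.034z + 1.056z^2.
Invertibility requires all roots to lie outside the unit circle, i.e. |z| > 1 for every root.
Set 1 + (-0.034) z + (1.056) z^2 = 0, i.e. a z^2 + b z + c = 0 with a = 1.056, b = -0.034, c = 1.
Discriminant D = b^2 - 4ac = (-0.034)^2 - 4*(1.056)*1 = 0.001156 - (4.224) = -4.222844.
D < 0, so the roots are the complex-conjugate pair z = (-b +/- i sqrt(-D)) / (2a) = 0.0161 +/- 0.973i.
For a conjugate pair |z|^2 = z * conj(z) = (product of roots) = c/a = 1/(1.056) = 0.94697, so |z| = sqrt(0.94697) = 0.9731 for both roots.
Moduli of all roots: 0.9731, 0.9731.
All moduli strictly greater than 1? No.
Verdict: Not invertible.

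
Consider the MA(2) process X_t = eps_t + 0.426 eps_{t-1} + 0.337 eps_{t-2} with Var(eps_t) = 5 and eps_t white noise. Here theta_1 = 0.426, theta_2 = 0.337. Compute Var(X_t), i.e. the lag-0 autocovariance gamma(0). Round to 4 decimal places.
\gamma(0) = 6.4752

For an MA(q) process X_t = eps_t + sum_i theta_i eps_{t-i} with
Var(eps_t) = sigma^2, the variance is
  gamma(0) = sigma^2 * (1 + sum_i theta_i^2).
  sum_i theta_i^2 = (0.426)^2 + (0.337)^2 = 0.181476 + 0.113569 = 0.295045.
  gamma(0) = 5 * (1 + 0.295045) = 5 * 1.295045 = 6.475225, which rounds to 6.4752.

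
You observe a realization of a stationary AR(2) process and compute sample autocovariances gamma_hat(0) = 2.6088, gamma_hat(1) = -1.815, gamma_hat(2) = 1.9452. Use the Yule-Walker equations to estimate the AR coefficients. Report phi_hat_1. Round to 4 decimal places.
\hat\phi_{1} = -0.3430

The Yule-Walker equations for an AR(p) process read, in matrix form,
  Gamma_p phi = r_p,   with   (Gamma_p)_{ij} = gamma(|i - j|),
                       (r_p)_i = gamma(i),   i,j = 1..p.
Substitute the sample gammas (Toeplitz matrix and right-hand side of size 2):
  Gamma_p = [[2.6088, -1.815], [-1.815, 2.6088]]
  r_p     = [-1.815, 1.9452]
Written out:
  2.6088 phi_1 - 1.815 phi_2 = -1.815
  -1.815 phi_1 + 2.6088 phi_2 = 1.9452
Solve by Cramer's rule:
  det = gamma(0)^2 - gamma(1)^2 = (2.6088)^2 - (-1.815)^2 = 6.80583744 - 3.294225 = 3.51161244
  phi_hat_1 = [gamma(1) gamma(0) - gamma(1) gamma(2)] / det = [(-1.815)(2.6088) - (-1.815)(1.9452)] / 3.51161244 = -1.204434 / 3.51161244 = -0.343
  phi_hat_2 = [gamma(0) gamma(2) - gamma(1)^2] / det = [(2.6088)(1.9452) - (-1.815)^2] / 3.51161244 = 1.78041276 / 3.51161244 = 0.507
So phi_hat = [-0.3430, 0.5070].
Therefore phi_hat_1 = -0.3430.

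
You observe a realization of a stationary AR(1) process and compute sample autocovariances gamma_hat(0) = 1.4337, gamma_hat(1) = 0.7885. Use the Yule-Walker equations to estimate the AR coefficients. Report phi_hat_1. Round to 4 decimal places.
\hat\phi_{1} = 0.5500

The Yule-Walker equations for an AR(p) process read, in matrix form,
  Gamma_p phi = r_p,   with   (Gamma_p)_{ij} = gamma(|i - j|),
                       (r_p)_i = gamma(i),   i,j = 1..p.
Substitute the sample gammas (Toeplitz matrix and right-hand side of size 1):
  Gamma_p = [[1.4337]]
  r_p     = [0.7885]
With p = 1 this is the single equation gamma(0) phi_1 = gamma(1):
  phi_hat_1 = gamma(1) / gamma(0) = 0.7885 / 1.4337 = 0.5500.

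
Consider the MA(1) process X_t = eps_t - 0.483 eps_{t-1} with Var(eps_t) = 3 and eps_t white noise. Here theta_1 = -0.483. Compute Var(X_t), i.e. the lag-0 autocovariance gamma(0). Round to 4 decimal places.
\gamma(0) = 3.6999

For an MA(q) process X_t = eps_t + sum_i theta_i eps_{t-i} with
Var(eps_t) = sigma^2, the variance is
  gamma(0) = sigma^2 * (1 + sum_i theta_i^2).
  sum_i theta_i^2 = (-0.483)^2 = 0.233289.
  gamma(0) = 3 * (1 + 0.233289) = 3 * 1.233289 = 3.699867, which rounds to 3.6999.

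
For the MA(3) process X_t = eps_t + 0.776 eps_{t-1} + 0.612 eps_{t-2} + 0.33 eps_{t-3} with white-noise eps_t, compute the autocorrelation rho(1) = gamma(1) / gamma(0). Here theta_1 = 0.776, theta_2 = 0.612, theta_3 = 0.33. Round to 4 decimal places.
\rho(1) = 0.6966

For an MA(q) process with theta_0 = 1, the autocovariance is
  gamma(k) = sigma^2 * sum_{i=0..q-k} theta_i * theta_{i+k},
and rho(k) = gamma(k) / gamma(0). Sigma^2 cancels.
  numerator   = (1)*(0.776) + (0.776)*(0.612) + (0.612)*(0.33) = 1.452872.
  denominator = (1)^2 + (0.776)^2 + (0.612)^2 + (0.33)^2 = 2.08562.
  rho(1) = 1.452872 / 2.08562 = 0.6966.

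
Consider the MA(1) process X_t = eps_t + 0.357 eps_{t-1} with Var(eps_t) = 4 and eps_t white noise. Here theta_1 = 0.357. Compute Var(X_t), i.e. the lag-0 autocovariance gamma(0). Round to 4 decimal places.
\gamma(0) = 4.5098

For an MA(q) process X_t = eps_t + sum_i theta_i eps_{t-i} with
Var(eps_t) = sigma^2, the variance is
  gamma(0) = sigma^2 * (1 + sum_i theta_i^2).
  sum_i theta_i^2 = (0.357)^2 = 0.127449.
  gamma(0) = 4 * (1 + 0.127449) = 4 * 1.127449 = 4.509796, which rounds to 4.5098.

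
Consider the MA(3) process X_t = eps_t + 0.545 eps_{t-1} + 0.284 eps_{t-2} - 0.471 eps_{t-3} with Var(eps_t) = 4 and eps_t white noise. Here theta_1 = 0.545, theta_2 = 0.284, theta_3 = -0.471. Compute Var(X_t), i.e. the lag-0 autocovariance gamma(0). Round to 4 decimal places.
\gamma(0) = 6.3981

For an MA(q) process X_t = eps_t + sum_i theta_i eps_{t-i} with
Var(eps_t) = sigma^2, the variance is
  gamma(0) = sigma^2 * (1 + sum_i theta_i^2).
  sum_i theta_i^2 = (0.545)^2 + (0.284)^2 + (-0.471)^2 = 0.297025 + 0.080656 + 0.221841 = 0.599522.
  gamma(0) = 4 * (1 + 0.599522) = 4 * 1.599522 = 6.398088, which rounds to 6.3981.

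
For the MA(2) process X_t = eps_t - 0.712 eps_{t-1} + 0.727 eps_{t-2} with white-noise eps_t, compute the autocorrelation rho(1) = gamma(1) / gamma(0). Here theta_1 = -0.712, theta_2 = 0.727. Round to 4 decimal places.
\rho(1) = -0.6041

For an MA(q) process with theta_0 = 1, the autocovariance is
  gamma(k) = sigma^2 * sum_{i=0..q-k} theta_i * theta_{i+k},
and rho(k) = gamma(k) / gamma(0). Sigma^2 cancels.
  numerator   = (1)*(-0.712) + (-0.712)*(0.727) = -1.229624.
  denominator = (1)^2 + (-0.712)^2 + (0.727)^2 = 2.035473.
  rho(1) = -1.229624 / 2.035473 = -0.6041.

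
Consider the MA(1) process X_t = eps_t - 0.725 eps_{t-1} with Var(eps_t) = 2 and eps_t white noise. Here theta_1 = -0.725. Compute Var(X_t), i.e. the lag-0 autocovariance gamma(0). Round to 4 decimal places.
\gamma(0) = 3.0513

For an MA(q) process X_t = eps_t + sum_i theta_i eps_{t-i} with
Var(eps_t) = sigma^2, the variance is
  gamma(0) = sigma^2 * (1 + sum_i theta_i^2).
  sum_i theta_i^2 = (-0.725)^2 = 0.525625.
  gamma(0) = 2 * (1 + 0.525625) = 2 * 1.525625 = 3.05125, which rounds to 3.0513.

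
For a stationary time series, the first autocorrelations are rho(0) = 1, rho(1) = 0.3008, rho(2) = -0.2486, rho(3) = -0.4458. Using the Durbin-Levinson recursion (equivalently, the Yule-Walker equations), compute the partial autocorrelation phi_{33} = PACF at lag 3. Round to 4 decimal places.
\phi_{33} = -0.2950

The PACF at lag k is phi_{kk}, the last component of the solution
to the Yule-Walker system G_k phi = r_k where
  (G_k)_{ij} = rho(|i - j|), (r_k)_i = rho(i), i,j = 1..k.
Equivalently, Durbin-Levinson gives phi_{kk} iteratively:
  phi_{11} = rho(1)
  phi_{kk} = [rho(k) - sum_{j=1..k-1} phi_{k-1,j} rho(k-j)]
            / [1 - sum_{j=1..k-1} phi_{k-1,j} rho(j)],
  phi_{k,j} = phi_{k-1,j} - phi_{kk} phi_{k-1,k-j},  j = 1..k-1.
Step k = 1:
  phi_11 = rho(1) = 0.3008.
Step k = 2:
  phi_22 = [rho(2) - phi_11 rho(1)] / [1 - phi_11 rho(1)] = [-0.2486 - (0.3008)(0.3008)] / [1 - (0.3008)(0.3008)]
         = -0.33908064 / 0.90951936 = -0.372813.
  Update: phi_21 = phi_11 - phi_22 phi_11 = 0.3008 - (-0.372813)(0.3008) = 0.412942.
Step k = 3:
  phi_33 = [rho(3) - phi_21 rho(2) - phi_22 rho(1)] / [1 - phi_21 rho(1) - phi_22 rho(2)]
    numerator   = -0.4458 - (0.412942)(-0.2486) - (-0.372813)(0.3008) = -0.23100043
    denominator = 1 - (0.412942)(0.3008) - (-0.372813)(-0.2486) = 0.78310569
  phi_33 = -0.23100043 / 0.78310569 = -0.295.
Therefore phi_{33} = -0.2950.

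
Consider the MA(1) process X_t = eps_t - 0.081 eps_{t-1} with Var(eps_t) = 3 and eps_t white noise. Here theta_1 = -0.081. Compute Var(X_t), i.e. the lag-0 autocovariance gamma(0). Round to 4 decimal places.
\gamma(0) = 3.0197

For an MA(q) process X_t = eps_t + sum_i theta_i eps_{t-i} with
Var(eps_t) = sigma^2, the variance is
  gamma(0) = sigma^2 * (1 + sum_i theta_i^2).
  sum_i theta_i^2 = (-0.081)^2 = 0.006561.
  gamma(0) = 3 * (1 + 0.006561) = 3 * 1.006561 = 3.019683, which rounds to 3.0197.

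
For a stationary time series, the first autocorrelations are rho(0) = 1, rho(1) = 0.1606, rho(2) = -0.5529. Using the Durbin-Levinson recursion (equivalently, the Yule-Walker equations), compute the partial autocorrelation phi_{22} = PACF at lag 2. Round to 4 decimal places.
\phi_{22} = -0.5940

The PACF at lag k is phi_{kk}, the last component of the solution
to the Yule-Walker system G_k phi = r_k where
  (G_k)_{ij} = rho(|i - j|), (r_k)_i = rho(i), i,j = 1..k.
Equivalently, Durbin-Levinson gives phi_{kk} iteratively:
  phi_{11} = rho(1)
  phi_{kk} = [rho(k) - sum_{j=1..k-1} phi_{k-1,j} rho(k-j)]
            / [1 - sum_{j=1..k-1} phi_{k-1,j} rho(j)],
  phi_{k,j} = phi_{k-1,j} - phi_{kk} phi_{k-1,k-j},  j = 1..k-1.
Step k = 1:
  phi_11 = rho(1) = 0.1606.
Step k = 2:
  phi_22 = [rho(2) - phi_11 rho(1)] / [1 - phi_11 rho(1)] = [-0.5529 - (0.1606)(0.1606)] / [1 - (0.1606)(0.1606)]
         = -0.57869236 / 0.97420764 = -0.594.
Therefore phi_{22} = -0.5940.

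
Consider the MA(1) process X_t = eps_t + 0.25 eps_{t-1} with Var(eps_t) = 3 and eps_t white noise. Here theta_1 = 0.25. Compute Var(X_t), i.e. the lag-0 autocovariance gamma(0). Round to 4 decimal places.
\gamma(0) = 3.1875

For an MA(q) process X_t = eps_t + sum_i theta_i eps_{t-i} with
Var(eps_t) = sigma^2, the variance is
  gamma(0) = sigma^2 * (1 + sum_i theta_i^2).
  sum_i theta_i^2 = (0.25)^2 = 0.0625.
  gamma(0) = 3 * (1 + 0.0625) = 3 * 1.0625 = 3.1875.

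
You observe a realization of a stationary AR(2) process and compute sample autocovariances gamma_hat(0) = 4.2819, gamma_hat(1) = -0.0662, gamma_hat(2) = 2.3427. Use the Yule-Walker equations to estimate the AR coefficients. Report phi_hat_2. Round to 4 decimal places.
\hat\phi_{2} = 0.5470

The Yule-Walker equations for an AR(p) process read, in matrix form,
  Gamma_p phi = r_p,   with   (Gamma_p)_{ij} = gamma(|i - j|),
                       (r_p)_i = gamma(i),   i,j = 1..p.
Substitute the sample gammas (Toeplitz matrix and right-hand side of size 2):
  Gamma_p = [[4.2819, -0.0662], [-0.0662, 4.2819]]
  r_p     = [-0.0662, 2.3427]
Written out:
  4.2819 phi_1 - 0.0662 phi_2 = -0.0662
  -0.0662 phi_1 + 4.2819 phi_2 = 2.3427
Solve by Cramer's rule:
  det = gamma(0)^2 - gamma(1)^2 = (4.2819)^2 - (-0.0662)^2 = 18.33466761 - 0.00438244 = 18.33028517
  phi_hat_1 = [gamma(1) gamma(0) - gamma(1) gamma(2)] / det = [(-0.0662)(4.2819) - (-0.0662)(2.3427)] / 18.33028517 = -0.12837504 / 18.33028517 = -0.007
  phi_hat_2 = [gamma(0) gamma(2) - gamma(1)^2] / det = [(4.2819)(2.3427) - (-0.0662)^2] / 18.33028517 = 10.02682469 / 18.33028517 = 0.547
So phi_hat = [-0.0070, 0.5470].
Therefore phi_hat_2 = 0.5470.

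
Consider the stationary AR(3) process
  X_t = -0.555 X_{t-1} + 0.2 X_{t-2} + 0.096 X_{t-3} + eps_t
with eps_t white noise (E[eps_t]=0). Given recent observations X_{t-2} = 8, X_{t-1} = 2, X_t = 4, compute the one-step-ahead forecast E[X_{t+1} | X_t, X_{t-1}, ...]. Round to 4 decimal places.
E[X_{t+1} \mid \mathcal F_t] = -1.0520

For an AR(p) model X_t = c + sum_i phi_i X_{t-i} + eps_t, the
one-step-ahead conditional mean is
  E[X_{t+1} | X_t, ...] = c + sum_i phi_i X_{t+1-i}.
Substitute known values:
  E[X_{t+1} | ...] = (-0.555) * (4) + (0.2) * (2) + (0.096) * (8)
                   = -1.0520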